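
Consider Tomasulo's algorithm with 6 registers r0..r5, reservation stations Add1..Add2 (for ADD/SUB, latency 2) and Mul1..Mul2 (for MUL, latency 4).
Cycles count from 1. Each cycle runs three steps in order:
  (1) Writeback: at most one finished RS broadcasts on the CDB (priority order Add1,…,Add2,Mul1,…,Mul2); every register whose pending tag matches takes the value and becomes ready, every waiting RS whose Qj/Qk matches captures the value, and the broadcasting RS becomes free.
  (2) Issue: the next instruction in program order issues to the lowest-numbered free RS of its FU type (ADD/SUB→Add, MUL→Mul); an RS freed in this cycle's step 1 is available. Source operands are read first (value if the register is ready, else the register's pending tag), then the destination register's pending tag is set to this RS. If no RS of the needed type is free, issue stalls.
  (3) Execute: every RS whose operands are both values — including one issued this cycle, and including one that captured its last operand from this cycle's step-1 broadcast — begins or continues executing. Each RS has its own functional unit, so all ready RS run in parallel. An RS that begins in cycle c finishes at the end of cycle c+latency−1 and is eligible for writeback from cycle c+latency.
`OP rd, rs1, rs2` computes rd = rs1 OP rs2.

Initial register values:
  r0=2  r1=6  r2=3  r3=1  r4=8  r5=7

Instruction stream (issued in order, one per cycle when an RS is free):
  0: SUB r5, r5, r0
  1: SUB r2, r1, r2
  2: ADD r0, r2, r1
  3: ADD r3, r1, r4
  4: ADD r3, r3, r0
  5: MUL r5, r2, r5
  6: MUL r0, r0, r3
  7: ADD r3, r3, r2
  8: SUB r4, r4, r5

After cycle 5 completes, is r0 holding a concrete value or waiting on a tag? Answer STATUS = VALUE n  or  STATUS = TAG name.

STATUS = TAG Add1

c1: issue SUB r5<-Add1 | r0:2,r1:6,r2:3,r3:1,r4:8,r5:Add1
c2: issue SUB r2<-Add2 | r0:2,r1:6,r2:Add2,r3:1,r4:8,r5:Add1
c3: CDB Add1=5; issue ADD r0<-Add1 | r0:Add1,r1:6,r2:Add2,r3:1,r4:8,r5:5
c4: CDB Add2=3; issue ADD r3<-Add2 | r0:Add1,r1:6,r2:3,r3:Add2,r4:8,r5:5
c5: stall | r0:Add1,r1:6,r2:3,r3:Add2,r4:8,r5:5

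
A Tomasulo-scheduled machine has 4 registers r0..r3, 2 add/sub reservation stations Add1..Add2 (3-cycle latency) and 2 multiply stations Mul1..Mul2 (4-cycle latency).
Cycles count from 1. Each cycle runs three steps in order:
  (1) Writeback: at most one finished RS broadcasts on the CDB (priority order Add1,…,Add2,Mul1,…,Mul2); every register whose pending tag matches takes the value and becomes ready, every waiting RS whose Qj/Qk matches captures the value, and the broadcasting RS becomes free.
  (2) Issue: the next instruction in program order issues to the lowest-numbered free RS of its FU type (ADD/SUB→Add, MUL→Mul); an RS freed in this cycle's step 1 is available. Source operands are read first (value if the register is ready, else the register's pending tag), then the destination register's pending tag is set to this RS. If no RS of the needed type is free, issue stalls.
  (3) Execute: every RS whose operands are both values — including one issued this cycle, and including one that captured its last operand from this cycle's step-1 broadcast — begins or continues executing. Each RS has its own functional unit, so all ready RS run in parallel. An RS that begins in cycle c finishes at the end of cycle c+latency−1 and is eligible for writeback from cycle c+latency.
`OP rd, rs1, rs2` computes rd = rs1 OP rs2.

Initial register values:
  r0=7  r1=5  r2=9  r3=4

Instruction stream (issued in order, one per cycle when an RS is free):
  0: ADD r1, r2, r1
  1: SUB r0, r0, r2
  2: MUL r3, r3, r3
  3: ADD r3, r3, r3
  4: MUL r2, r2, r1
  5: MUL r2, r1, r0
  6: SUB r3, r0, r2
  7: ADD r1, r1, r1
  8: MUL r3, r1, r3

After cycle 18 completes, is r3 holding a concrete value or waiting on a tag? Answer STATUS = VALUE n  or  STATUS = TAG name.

STATUS = VALUE 728

c1: issue ADD r1<-Add1 | r0:7,r1:Add1,r2:9,r3:4
c2: issue SUB r0<-Add2 | r0:Add2,r1:Add1,r2:9,r3:4
c3: issue MUL r3<-Mul1 | r0:Add2,r1:Add1,r2:9,r3:Mul1
c4: CDB Add1=14; issue ADD r3<-Add1 | r0:Add2,r1:14,r2:9,r3:Add1
c5: CDB Add2=-2; issue MUL r2<-Mul2 | r0:-2,r1:14,r2:Mul2,r3:Add1
c6: stall | r0:-2,r1:14,r2:Mul2,r3:Add1
c7: CDB Mul1=16; issue MUL r2<-Mul1 | r0:-2,r1:14,r2:Mul1,r3:Add1
c8: issue SUB r3<-Add2 | r0:-2,r1:14,r2:Mul1,r3:Add2
c9: CDB Mul2=126; stall | r0:-2,r1:14,r2:Mul1,r3:Add2
c10: CDB Add1=32; issue ADD r1<-Add1 | r0:-2,r1:Add1,r2:Mul1,r3:Add2
c11: CDB Mul1=-28; issue MUL r3<-Mul1 | r0:-2,r1:Add1,r2:-28,r3:Mul1
c12: - | r0:-2,r1:Add1,r2:-28,r3:Mul1
c13: CDB Add1=28 | r0:-2,r1:28,r2:-28,r3:Mul1
c14: CDB Add2=26 | r0:-2,r1:28,r2:-28,r3:Mul1
c15: - | r0:-2,r1:28,r2:-28,r3:Mul1
c16: - | r0:-2,r1:28,r2:-28,r3:Mul1
c17: - | r0:-2,r1:28,r2:-28,r3:Mul1
c18: CDB Mul1=728 | r0:-2,r1:28,r2:-28,r3:728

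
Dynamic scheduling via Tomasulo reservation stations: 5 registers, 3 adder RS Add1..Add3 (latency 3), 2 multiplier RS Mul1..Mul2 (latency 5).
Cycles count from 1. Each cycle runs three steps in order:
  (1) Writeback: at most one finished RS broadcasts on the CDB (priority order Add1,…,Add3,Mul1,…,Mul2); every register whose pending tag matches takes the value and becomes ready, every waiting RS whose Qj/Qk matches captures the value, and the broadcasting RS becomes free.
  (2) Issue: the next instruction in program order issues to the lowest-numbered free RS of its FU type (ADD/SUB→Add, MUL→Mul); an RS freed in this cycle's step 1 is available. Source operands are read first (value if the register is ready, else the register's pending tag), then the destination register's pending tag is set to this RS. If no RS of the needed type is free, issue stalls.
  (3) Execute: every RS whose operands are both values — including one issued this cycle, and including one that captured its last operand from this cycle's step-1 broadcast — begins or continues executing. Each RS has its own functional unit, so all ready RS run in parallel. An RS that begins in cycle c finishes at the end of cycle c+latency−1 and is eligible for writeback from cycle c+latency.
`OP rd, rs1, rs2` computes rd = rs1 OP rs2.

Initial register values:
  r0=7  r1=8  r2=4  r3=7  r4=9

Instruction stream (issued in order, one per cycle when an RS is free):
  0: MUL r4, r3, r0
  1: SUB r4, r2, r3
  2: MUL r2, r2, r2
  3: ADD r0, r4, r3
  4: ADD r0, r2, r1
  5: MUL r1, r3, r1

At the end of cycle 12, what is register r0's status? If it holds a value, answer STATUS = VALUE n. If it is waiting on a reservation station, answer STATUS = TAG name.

STATUS = VALUE 24

cycle 1: issue MUL r4<-Mul1 // r0:7,r1:8,r2:4,r3:7,r4:Mul1
cycle 2: issue SUB r4<-Add1 // r0:7,r1:8,r2:4,r3:7,r4:Add1
cycle 3: issue MUL r2<-Mul2 // r0:7,r1:8,r2:Mul2,r3:7,r4:Add1
cycle 4: issue ADD r0<-Add2 // r0:Add2,r1:8,r2:Mul2,r3:7,r4:Add1
cycle 5: CDB Add1=-3; issue ADD r0<-Add1 // r0:Add1,r1:8,r2:Mul2,r3:7,r4:-3
cycle 6: CDB Mul1=49; issue MUL r1<-Mul1 // r0:Add1,r1:Mul1,r2:Mul2,r3:7,r4:-3
cycle 7: - // r0:Add1,r1:Mul1,r2:Mul2,r3:7,r4:-3
cycle 8: CDB Add2=4 // r0:Add1,r1:Mul1,r2:Mul2,r3:7,r4:-3
cycle 9: CDB Mul2=16 // r0:Add1,r1:Mul1,r2:16,r3:7,r4:-3
cycle 10: - // r0:Add1,r1:Mul1,r2:16,r3:7,r4:-3
cycle 11: CDB Mul1=56 // r0:Add1,r1:56,r2:16,r3:7,r4:-3
cycle 12: CDB Add1=24 // r0:24,r1:56,r2:16,r3:7,r4:-3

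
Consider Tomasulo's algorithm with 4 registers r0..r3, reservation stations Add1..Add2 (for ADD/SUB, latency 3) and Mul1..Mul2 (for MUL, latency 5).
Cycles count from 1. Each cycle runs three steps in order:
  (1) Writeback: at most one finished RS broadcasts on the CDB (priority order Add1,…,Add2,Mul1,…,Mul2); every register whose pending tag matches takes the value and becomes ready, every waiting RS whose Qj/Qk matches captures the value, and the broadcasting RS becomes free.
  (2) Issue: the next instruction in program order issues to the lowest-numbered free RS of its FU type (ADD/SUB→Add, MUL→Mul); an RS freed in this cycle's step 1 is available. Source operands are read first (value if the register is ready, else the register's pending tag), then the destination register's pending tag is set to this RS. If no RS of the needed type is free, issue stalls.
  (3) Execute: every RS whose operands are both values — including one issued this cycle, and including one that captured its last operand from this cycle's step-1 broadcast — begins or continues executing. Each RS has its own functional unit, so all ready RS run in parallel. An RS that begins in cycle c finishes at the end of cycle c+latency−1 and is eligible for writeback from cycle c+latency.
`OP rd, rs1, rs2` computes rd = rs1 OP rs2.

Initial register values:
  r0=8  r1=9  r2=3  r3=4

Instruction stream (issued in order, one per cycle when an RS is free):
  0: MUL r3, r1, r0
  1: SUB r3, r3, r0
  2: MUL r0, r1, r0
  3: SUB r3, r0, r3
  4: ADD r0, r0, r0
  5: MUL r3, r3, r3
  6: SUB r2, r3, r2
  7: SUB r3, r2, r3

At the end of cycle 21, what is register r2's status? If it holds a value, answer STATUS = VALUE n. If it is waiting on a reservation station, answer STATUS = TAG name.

  c1: issue MUL r3<-Mul1  regs: r0:8,r1:9,r2:3,r3:Mul1
  c2: issue SUB r3<-Add1  regs: r0:8,r1:9,r2:3,r3:Add1
  c3: issue MUL r0<-Mul2  regs: r0:Mul2,r1:9,r2:3,r3:Add1
  c4: issue SUB r3<-Add2  regs: r0:Mul2,r1:9,r2:3,r3:Add2
  c5: stall  regs: r0:Mul2,r1:9,r2:3,r3:Add2
  c6: CDB Mul1=72; stall  regs: r0:Mul2,r1:9,r2:3,r3:Add2
  c7: stall  regs: r0:Mul2,r1:9,r2:3,r3:Add2
  c8: CDB Mul2=72; stall  regs: r0:72,r1:9,r2:3,r3:Add2
  c9: CDB Add1=64; issue ADD r0<-Add1  regs: r0:Add1,r1:9,r2:3,r3:Add2
  c10: issue MUL r3<-Mul1  regs: r0:Add1,r1:9,r2:3,r3:Mul1
  c11: stall  regs: r0:Add1,r1:9,r2:3,r3:Mul1
  c12: CDB Add1=144; issue SUB r2<-Add1  regs: r0:144,r1:9,r2:Add1,r3:Mul1
  c13: CDB Add2=8; issue SUB r3<-Add2  regs: r0:144,r1:9,r2:Add1,r3:Add2
  c14: -  regs: r0:144,r1:9,r2:Add1,r3:Add2
  c15: -  regs: r0:144,r1:9,r2:Add1,r3:Add2
  c16: -  regs: r0:144,r1:9,r2:Add1,r3:Add2
  c17: -  regs: r0:144,r1:9,r2:Add1,r3:Add2
  c18: CDB Mul1=64  regs: r0:144,r1:9,r2:Add1,r3:Add2
  c19: -  regs: r0:144,r1:9,r2:Add1,r3:Add2
  c20: -  regs: r0:144,r1:9,r2:Add1,r3:Add2
  c21: CDB Add1=61  regs: r0:144,r1:9,r2:61,r3:Add2

STATUS = VALUE 61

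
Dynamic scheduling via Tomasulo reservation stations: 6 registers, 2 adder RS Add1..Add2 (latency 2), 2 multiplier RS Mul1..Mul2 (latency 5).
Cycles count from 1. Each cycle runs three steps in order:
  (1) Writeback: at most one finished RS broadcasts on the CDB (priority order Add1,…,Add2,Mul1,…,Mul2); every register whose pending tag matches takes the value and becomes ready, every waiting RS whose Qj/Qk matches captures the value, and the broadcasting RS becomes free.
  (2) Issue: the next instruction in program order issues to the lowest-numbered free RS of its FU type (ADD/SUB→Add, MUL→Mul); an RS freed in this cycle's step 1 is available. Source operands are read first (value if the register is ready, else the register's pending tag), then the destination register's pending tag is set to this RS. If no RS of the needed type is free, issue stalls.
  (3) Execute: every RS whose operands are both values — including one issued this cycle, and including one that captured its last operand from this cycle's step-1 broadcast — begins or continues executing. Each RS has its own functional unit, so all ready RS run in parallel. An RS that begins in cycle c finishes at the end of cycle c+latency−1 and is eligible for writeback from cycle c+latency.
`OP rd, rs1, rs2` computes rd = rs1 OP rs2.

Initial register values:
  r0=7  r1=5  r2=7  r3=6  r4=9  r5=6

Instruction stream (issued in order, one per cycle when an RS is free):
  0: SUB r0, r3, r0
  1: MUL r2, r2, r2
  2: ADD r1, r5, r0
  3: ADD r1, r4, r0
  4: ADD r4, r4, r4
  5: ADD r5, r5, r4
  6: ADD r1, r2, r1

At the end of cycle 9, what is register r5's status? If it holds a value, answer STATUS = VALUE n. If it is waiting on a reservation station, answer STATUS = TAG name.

STATUS = VALUE 24

  c1: issue SUB r0<-Add1  regs: r0:Add1,r1:5,r2:7,r3:6,r4:9,r5:6
  c2: issue MUL r2<-Mul1  regs: r0:Add1,r1:5,r2:Mul1,r3:6,r4:9,r5:6
  c3: CDB Add1=-1; issue ADD r1<-Add1  regs: r0:-1,r1:Add1,r2:Mul1,r3:6,r4:9,r5:6
  c4: issue ADD r1<-Add2  regs: r0:-1,r1:Add2,r2:Mul1,r3:6,r4:9,r5:6
  c5: CDB Add1=5; issue ADD r4<-Add1  regs: r0:-1,r1:Add2,r2:Mul1,r3:6,r4:Add1,r5:6
  c6: CDB Add2=8; issue ADD r5<-Add2  regs: r0:-1,r1:8,r2:Mul1,r3:6,r4:Add1,r5:Add2
  c7: CDB Add1=18; issue ADD r1<-Add1  regs: r0:-1,r1:Add1,r2:Mul1,r3:6,r4:18,r5:Add2
  c8: CDB Mul1=49  regs: r0:-1,r1:Add1,r2:49,r3:6,r4:18,r5:Add2
  c9: CDB Add2=24  regs: r0:-1,r1:Add1,r2:49,r3:6,r4:18,r5:24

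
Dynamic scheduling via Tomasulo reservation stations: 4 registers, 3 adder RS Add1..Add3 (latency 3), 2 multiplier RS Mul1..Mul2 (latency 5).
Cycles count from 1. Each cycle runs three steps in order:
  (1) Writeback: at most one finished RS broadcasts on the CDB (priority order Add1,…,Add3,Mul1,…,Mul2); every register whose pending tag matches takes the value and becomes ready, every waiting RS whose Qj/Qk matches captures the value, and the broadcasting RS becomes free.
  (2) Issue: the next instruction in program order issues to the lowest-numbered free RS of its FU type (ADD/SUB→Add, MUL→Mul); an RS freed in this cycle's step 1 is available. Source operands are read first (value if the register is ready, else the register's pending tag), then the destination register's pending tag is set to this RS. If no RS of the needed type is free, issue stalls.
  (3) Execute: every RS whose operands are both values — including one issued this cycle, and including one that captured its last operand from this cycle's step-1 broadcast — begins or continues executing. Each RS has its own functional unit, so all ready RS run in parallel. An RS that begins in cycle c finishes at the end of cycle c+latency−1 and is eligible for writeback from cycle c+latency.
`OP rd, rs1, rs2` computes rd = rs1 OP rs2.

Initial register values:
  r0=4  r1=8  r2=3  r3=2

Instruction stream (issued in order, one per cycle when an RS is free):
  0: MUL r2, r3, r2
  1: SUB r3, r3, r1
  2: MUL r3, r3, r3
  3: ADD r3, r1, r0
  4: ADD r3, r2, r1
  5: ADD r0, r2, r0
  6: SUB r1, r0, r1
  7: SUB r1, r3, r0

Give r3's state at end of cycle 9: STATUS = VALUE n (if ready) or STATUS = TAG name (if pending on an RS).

c1: issue MUL r2<-Mul1 | r0:4,r1:8,r2:Mul1,r3:2
c2: issue SUB r3<-Add1 | r0:4,r1:8,r2:Mul1,r3:Add1
c3: issue MUL r3<-Mul2 | r0:4,r1:8,r2:Mul1,r3:Mul2
c4: issue ADD r3<-Add2 | r0:4,r1:8,r2:Mul1,r3:Add2
c5: CDB Add1=-6; issue ADD r3<-Add1 | r0:4,r1:8,r2:Mul1,r3:Add1
c6: CDB Mul1=6; issue ADD r0<-Add3 | r0:Add3,r1:8,r2:6,r3:Add1
c7: CDB Add2=12; issue SUB r1<-Add2 | r0:Add3,r1:Add2,r2:6,r3:Add1
c8: stall | r0:Add3,r1:Add2,r2:6,r3:Add1
c9: CDB Add1=14; issue SUB r1<-Add1 | r0:Add3,r1:Add1,r2:6,r3:14

STATUS = VALUE 14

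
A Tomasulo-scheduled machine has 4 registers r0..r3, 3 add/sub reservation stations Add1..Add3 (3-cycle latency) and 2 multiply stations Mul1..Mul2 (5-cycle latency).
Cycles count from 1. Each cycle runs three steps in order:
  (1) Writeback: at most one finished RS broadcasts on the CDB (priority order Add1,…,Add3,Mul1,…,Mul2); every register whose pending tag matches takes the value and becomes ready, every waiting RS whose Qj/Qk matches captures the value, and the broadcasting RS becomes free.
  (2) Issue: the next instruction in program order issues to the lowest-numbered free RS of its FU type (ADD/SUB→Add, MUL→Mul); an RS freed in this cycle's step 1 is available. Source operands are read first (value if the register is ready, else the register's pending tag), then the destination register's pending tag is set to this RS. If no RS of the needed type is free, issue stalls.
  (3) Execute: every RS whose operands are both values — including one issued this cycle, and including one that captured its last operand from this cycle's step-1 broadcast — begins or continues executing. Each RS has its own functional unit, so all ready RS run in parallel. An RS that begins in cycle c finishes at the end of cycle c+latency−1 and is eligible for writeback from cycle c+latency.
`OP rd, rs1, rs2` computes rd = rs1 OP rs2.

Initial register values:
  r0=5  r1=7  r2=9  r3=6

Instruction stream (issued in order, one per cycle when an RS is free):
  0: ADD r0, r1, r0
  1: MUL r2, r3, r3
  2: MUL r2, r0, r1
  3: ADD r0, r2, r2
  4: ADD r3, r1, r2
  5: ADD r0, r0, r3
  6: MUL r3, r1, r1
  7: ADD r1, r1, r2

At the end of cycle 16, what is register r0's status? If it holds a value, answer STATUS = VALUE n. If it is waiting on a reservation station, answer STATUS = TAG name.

  c1: issue ADD r0<-Add1  regs: r0:Add1,r1:7,r2:9,r3:6
  c2: issue MUL r2<-Mul1  regs: r0:Add1,r1:7,r2:Mul1,r3:6
  c3: issue MUL r2<-Mul2  regs: r0:Add1,r1:7,r2:Mul2,r3:6
  c4: CDB Add1=12; issue ADD r0<-Add1  regs: r0:Add1,r1:7,r2:Mul2,r3:6
  c5: issue ADD r3<-Add2  regs: r0:Add1,r1:7,r2:Mul2,r3:Add2
  c6: issue ADD r0<-Add3  regs: r0:Add3,r1:7,r2:Mul2,r3:Add2
  c7: CDB Mul1=36; issue MUL r3<-Mul1  regs: r0:Add3,r1:7,r2:Mul2,r3:Mul1
  c8: stall  regs: r0:Add3,r1:7,r2:Mul2,r3:Mul1
  c9: CDB Mul2=84; stall  regs: r0:Add3,r1:7,r2:84,r3:Mul1
  c10: stall  regs: r0:Add3,r1:7,r2:84,r3:Mul1
  c11: stall  regs: r0:Add3,r1:7,r2:84,r3:Mul1
  c12: CDB Add1=168; issue ADD r1<-Add1  regs: r0:Add3,r1:Add1,r2:84,r3:Mul1
  c13: CDB Add2=91  regs: r0:Add3,r1:Add1,r2:84,r3:Mul1
  c14: CDB Mul1=49  regs: r0:Add3,r1:Add1,r2:84,r3:49
  c15: CDB Add1=91  regs: r0:Add3,r1:91,r2:84,r3:49
  c16: CDB Add3=259  regs: r0:259,r1:91,r2:84,r3:49

STATUS = VALUE 259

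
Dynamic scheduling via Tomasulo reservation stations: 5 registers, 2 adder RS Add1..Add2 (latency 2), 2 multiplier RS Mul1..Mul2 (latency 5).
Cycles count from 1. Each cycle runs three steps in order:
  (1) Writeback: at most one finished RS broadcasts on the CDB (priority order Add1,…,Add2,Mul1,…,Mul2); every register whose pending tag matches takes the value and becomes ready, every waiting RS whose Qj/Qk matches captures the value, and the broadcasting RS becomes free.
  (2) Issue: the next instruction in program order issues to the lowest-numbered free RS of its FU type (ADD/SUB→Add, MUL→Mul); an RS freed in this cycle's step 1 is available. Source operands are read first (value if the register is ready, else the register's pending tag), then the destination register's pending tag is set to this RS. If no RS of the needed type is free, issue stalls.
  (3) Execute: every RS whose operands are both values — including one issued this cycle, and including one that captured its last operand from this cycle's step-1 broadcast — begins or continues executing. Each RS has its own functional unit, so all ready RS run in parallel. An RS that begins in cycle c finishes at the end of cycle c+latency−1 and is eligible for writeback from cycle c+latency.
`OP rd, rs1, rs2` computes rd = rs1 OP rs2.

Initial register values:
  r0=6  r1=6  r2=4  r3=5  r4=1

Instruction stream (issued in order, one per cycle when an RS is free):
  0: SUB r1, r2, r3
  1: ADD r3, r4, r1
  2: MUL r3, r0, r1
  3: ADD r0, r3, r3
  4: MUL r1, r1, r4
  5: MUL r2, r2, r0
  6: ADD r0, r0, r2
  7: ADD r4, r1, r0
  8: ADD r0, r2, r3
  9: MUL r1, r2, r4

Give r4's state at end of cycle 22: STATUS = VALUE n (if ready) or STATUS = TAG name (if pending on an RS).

cycle 1: issue SUB r1<-Add1 // r0:6,r1:Add1,r2:4,r3:5,r4:1
cycle 2: issue ADD r3<-Add2 // r0:6,r1:Add1,r2:4,r3:Add2,r4:1
cycle 3: CDB Add1=-1; issue MUL r3<-Mul1 // r0:6,r1:-1,r2:4,r3:Mul1,r4:1
cycle 4: issue ADD r0<-Add1 // r0:Add1,r1:-1,r2:4,r3:Mul1,r4:1
cycle 5: CDB Add2=0; issue MUL r1<-Mul2 // r0:Add1,r1:Mul2,r2:4,r3:Mul1,r4:1
cycle 6: stall // r0:Add1,r1:Mul2,r2:4,r3:Mul1,r4:1
cycle 7: stall // r0:Add1,r1:Mul2,r2:4,r3:Mul1,r4:1
cycle 8: CDB Mul1=-6; issue MUL r2<-Mul1 // r0:Add1,r1:Mul2,r2:Mul1,r3:-6,r4:1
cycle 9: issue ADD r0<-Add2 // r0:Add2,r1:Mul2,r2:Mul1,r3:-6,r4:1
cycle 10: CDB Add1=-12; issue ADD r4<-Add1 // r0:Add2,r1:Mul2,r2:Mul1,r3:-6,r4:Add1
cycle 11: CDB Mul2=-1; stall // r0:Add2,r1:-1,r2:Mul1,r3:-6,r4:Add1
cycle 12: stall // r0:Add2,r1:-1,r2:Mul1,r3:-6,r4:Add1
cycle 13: stall // r0:Add2,r1:-1,r2:Mul1,r3:-6,r4:Add1
cycle 14: stall // r0:Add2,r1:-1,r2:Mul1,r3:-6,r4:Add1
cycle 15: CDB Mul1=-48; stall // r0:Add2,r1:-1,r2:-48,r3:-6,r4:Add1
cycle 16: stall // r0:Add2,r1:-1,r2:-48,r3:-6,r4:Add1
cycle 17: CDB Add2=-60; issue ADD r0<-Add2 // r0:Add2,r1:-1,r2:-48,r3:-6,r4:Add1
cycle 18: issue MUL r1<-Mul1 // r0:Add2,r1:Mul1,r2:-48,r3:-6,r4:Add1
cycle 19: CDB Add1=-61 // r0:Add2,r1:Mul1,r2:-48,r3:-6,r4:-61
cycle 20: CDB Add2=-54 // r0:-54,r1:Mul1,r2:-48,r3:-6,r4:-61
cycle 21: - // r0:-54,r1:Mul1,r2:-48,r3:-6,r4:-61
cycle 22: - // r0:-54,r1:Mul1,r2:-48,r3:-6,r4:-61

STATUS = VALUE -61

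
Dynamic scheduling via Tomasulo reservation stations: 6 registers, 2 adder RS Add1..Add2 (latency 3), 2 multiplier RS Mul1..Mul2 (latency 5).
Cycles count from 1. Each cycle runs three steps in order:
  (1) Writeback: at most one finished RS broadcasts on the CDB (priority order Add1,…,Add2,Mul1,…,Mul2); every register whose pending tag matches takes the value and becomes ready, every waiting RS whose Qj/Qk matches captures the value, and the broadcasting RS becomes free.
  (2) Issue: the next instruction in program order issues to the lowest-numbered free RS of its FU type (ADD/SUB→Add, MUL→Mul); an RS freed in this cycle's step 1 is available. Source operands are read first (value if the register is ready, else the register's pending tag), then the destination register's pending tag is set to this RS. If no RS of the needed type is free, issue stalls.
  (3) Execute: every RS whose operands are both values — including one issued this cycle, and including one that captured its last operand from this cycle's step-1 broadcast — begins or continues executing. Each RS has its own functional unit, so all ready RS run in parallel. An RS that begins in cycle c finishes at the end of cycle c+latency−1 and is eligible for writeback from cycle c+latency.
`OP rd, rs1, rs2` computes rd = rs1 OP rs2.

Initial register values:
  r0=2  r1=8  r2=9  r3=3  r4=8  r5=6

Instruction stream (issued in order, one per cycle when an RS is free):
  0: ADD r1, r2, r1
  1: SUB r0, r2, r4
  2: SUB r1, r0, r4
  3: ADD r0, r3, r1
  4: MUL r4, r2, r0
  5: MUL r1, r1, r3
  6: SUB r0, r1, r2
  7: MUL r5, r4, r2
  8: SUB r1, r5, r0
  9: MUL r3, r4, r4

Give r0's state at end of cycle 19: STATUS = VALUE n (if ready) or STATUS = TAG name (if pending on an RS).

STATUS = VALUE -30

  c1: issue ADD r1<-Add1  regs: r0:2,r1:Add1,r2:9,r3:3,r4:8,r5:6
  c2: issue SUB r0<-Add2  regs: r0:Add2,r1:Add1,r2:9,r3:3,r4:8,r5:6
  c3: stall  regs: r0:Add2,r1:Add1,r2:9,r3:3,r4:8,r5:6
  c4: CDB Add1=17; issue SUB r1<-Add1  regs: r0:Add2,r1:Add1,r2:9,r3:3,r4:8,r5:6
  c5: CDB Add2=1; issue ADD r0<-Add2  regs: r0:Add2,r1:Add1,r2:9,r3:3,r4:8,r5:6
  c6: issue MUL r4<-Mul1  regs: r0:Add2,r1:Add1,r2:9,r3:3,r4:Mul1,r5:6
  c7: issue MUL r1<-Mul2  regs: r0:Add2,r1:Mul2,r2:9,r3:3,r4:Mul1,r5:6
  c8: CDB Add1=-7; issue SUB r0<-Add1  regs: r0:Add1,r1:Mul2,r2:9,r3:3,r4:Mul1,r5:6
  c9: stall  regs: r0:Add1,r1:Mul2,r2:9,r3:3,r4:Mul1,r5:6
  c10: stall  regs: r0:Add1,r1:Mul2,r2:9,r3:3,r4:Mul1,r5:6
  c11: CDB Add2=-4; stall  regs: r0:Add1,r1:Mul2,r2:9,r3:3,r4:Mul1,r5:6
  c12: stall  regs: r0:Add1,r1:Mul2,r2:9,r3:3,r4:Mul1,r5:6
  c13: CDB Mul2=-21; issue MUL r5<-Mul2  regs: r0:Add1,r1:-21,r2:9,r3:3,r4:Mul1,r5:Mul2
  c14: issue SUB r1<-Add2  regs: r0:Add1,r1:Add2,r2:9,r3:3,r4:Mul1,r5:Mul2
  c15: stall  regs: r0:Add1,r1:Add2,r2:9,r3:3,r4:Mul1,r5:Mul2
  c16: CDB Add1=-30; stall  regs: r0:-30,r1:Add2,r2:9,r3:3,r4:Mul1,r5:Mul2
  c17: CDB Mul1=-36; issue MUL r3<-Mul1  regs: r0:-30,r1:Add2,r2:9,r3:Mul1,r4:-36,r5:Mul2
  c18: -  regs: r0:-30,r1:Add2,r2:9,r3:Mul1,r4:-36,r5:Mul2
  c19: -  regs: r0:-30,r1:Add2,r2:9,r3:Mul1,r4:-36,r5:Mul2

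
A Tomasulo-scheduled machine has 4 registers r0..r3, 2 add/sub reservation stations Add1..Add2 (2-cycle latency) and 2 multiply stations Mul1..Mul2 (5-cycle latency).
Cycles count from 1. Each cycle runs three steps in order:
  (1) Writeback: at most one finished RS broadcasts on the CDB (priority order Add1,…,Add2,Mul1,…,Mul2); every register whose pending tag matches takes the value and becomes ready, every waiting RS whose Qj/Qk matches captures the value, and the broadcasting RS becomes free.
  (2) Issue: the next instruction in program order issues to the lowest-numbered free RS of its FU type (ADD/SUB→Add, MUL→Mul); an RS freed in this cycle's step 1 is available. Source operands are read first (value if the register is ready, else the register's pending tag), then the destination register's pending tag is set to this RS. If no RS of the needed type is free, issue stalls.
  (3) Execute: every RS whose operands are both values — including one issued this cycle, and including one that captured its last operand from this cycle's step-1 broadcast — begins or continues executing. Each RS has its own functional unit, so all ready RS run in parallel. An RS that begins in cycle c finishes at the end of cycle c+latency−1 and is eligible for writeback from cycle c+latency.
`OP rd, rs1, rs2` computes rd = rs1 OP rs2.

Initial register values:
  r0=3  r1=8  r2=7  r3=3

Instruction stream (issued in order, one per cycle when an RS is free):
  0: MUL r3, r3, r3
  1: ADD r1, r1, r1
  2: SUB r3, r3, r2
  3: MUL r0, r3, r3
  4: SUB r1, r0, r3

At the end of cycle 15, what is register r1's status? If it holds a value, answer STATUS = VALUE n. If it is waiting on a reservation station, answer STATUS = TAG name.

STATUS = VALUE 2

  c1: issue MUL r3<-Mul1  regs: r0:3,r1:8,r2:7,r3:Mul1
  c2: issue ADD r1<-Add1  regs: r0:3,r1:Add1,r2:7,r3:Mul1
  c3: issue SUB r3<-Add2  regs: r0:3,r1:Add1,r2:7,r3:Add2
  c4: CDB Add1=16; issue MUL r0<-Mul2  regs: r0:Mul2,r1:16,r2:7,r3:Add2
  c5: issue SUB r1<-Add1  regs: r0:Mul2,r1:Add1,r2:7,r3:Add2
  c6: CDB Mul1=9  regs: r0:Mul2,r1:Add1,r2:7,r3:Add2
  c7: -  regs: r0:Mul2,r1:Add1,r2:7,r3:Add2
  c8: CDB Add2=2  regs: r0:Mul2,r1:Add1,r2:7,r3:2
  c9: -  regs: r0:Mul2,r1:Add1,r2:7,r3:2
  c10: -  regs: r0:Mul2,r1:Add1,r2:7,r3:2
  c11: -  regs: r0:Mul2,r1:Add1,r2:7,r3:2
  c12: -  regs: r0:Mul2,r1:Add1,r2:7,r3:2
  c13: CDB Mul2=4  regs: r0:4,r1:Add1,r2:7,r3:2
  c14: -  regs: r0:4,r1:Add1,r2:7,r3:2
  c15: CDB Add1=2  regs: r0:4,r1:2,r2:7,r3:2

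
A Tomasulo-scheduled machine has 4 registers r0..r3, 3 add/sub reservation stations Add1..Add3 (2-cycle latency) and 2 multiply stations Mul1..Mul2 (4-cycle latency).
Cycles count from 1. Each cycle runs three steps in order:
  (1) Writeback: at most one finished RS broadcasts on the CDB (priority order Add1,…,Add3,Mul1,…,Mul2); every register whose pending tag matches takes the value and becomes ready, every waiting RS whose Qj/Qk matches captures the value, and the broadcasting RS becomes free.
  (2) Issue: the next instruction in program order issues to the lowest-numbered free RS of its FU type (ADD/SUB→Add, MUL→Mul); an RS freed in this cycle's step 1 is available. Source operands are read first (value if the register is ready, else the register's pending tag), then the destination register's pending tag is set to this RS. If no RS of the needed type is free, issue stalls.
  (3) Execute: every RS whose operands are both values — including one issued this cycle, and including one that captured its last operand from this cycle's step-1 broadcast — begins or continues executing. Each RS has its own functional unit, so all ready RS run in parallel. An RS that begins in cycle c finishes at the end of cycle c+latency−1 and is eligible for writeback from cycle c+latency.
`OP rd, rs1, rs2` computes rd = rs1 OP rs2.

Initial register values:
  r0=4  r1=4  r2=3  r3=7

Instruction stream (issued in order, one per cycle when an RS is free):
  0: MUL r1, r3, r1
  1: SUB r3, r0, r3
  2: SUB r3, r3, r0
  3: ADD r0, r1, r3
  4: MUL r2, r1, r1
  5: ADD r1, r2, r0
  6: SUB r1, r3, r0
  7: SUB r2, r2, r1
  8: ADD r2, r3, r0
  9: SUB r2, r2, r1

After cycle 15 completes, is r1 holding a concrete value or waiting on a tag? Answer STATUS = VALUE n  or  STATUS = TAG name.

  c1: issue MUL r1<-Mul1  regs: r0:4,r1:Mul1,r2:3,r3:7
  c2: issue SUB r3<-Add1  regs: r0:4,r1:Mul1,r2:3,r3:Add1
  c3: issue SUB r3<-Add2  regs: r0:4,r1:Mul1,r2:3,r3:Add2
  c4: CDB Add1=-3; issue ADD r0<-Add1  regs: r0:Add1,r1:Mul1,r2:3,r3:Add2
  c5: CDB Mul1=28; issue MUL r2<-Mul1  regs: r0:Add1,r1:28,r2:Mul1,r3:Add2
  c6: CDB Add2=-7; issue ADD r1<-Add2  regs: r0:Add1,r1:Add2,r2:Mul1,r3:-7
  c7: issue SUB r1<-Add3  regs: r0:Add1,r1:Add3,r2:Mul1,r3:-7
  c8: CDB Add1=21; issue SUB r2<-Add1  regs: r0:21,r1:Add3,r2:Add1,r3:-7
  c9: CDB Mul1=784; stall  regs: r0:21,r1:Add3,r2:Add1,r3:-7
  c10: CDB Add3=-28; issue ADD r2<-Add3  regs: r0:21,r1:-28,r2:Add3,r3:-7
  c11: CDB Add2=805; issue SUB r2<-Add2  regs: r0:21,r1:-28,r2:Add2,r3:-7
  c12: CDB Add1=812  regs: r0:21,r1:-28,r2:Add2,r3:-7
  c13: CDB Add3=14  regs: r0:21,r1:-28,r2:Add2,r3:-7
  c14: -  regs: r0:21,r1:-28,r2:Add2,r3:-7
  c15: CDB Add2=42  regs: r0:21,r1:-28,r2:42,r3:-7

STATUS = VALUE -28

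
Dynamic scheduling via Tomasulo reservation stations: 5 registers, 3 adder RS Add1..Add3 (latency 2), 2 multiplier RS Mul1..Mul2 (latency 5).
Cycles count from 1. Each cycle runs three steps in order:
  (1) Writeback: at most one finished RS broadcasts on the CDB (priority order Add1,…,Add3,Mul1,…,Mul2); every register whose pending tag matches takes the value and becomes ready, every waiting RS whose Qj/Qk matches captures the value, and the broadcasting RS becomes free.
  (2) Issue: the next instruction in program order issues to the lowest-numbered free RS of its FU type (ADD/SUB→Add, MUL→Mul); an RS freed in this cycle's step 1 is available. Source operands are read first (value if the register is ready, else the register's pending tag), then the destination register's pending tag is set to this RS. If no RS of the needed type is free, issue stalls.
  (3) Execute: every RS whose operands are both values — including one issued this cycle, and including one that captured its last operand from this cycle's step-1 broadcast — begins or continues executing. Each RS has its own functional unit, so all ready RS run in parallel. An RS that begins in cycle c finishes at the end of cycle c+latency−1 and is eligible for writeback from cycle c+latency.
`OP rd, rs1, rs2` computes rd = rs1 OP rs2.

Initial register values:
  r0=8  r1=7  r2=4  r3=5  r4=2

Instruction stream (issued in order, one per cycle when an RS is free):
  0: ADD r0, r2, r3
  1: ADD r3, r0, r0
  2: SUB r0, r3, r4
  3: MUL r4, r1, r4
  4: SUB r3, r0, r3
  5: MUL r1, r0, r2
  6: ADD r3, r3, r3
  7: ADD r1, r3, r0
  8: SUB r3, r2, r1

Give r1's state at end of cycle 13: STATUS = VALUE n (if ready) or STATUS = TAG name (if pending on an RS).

cycle 1: issue ADD r0<-Add1 // r0:Add1,r1:7,r2:4,r3:5,r4:2
cycle 2: issue ADD r3<-Add2 // r0:Add1,r1:7,r2:4,r3:Add2,r4:2
cycle 3: CDB Add1=9; issue SUB r0<-Add1 // r0:Add1,r1:7,r2:4,r3:Add2,r4:2
cycle 4: issue MUL r4<-Mul1 // r0:Add1,r1:7,r2:4,r3:Add2,r4:Mul1
cycle 5: CDB Add2=18; issue SUB r3<-Add2 // r0:Add1,r1:7,r2:4,r3:Add2,r4:Mul1
cycle 6: issue MUL r1<-Mul2 // r0:Add1,r1:Mul2,r2:4,r3:Add2,r4:Mul1
cycle 7: CDB Add1=16; issue ADD r3<-Add1 // r0:16,r1:Mul2,r2:4,r3:Add1,r4:Mul1
cycle 8: issue ADD r1<-Add3 // r0:16,r1:Add3,r2:4,r3:Add1,r4:Mul1
cycle 9: CDB Add2=-2; issue SUB r3<-Add2 // r0:16,r1:Add3,r2:4,r3:Add2,r4:Mul1
cycle 10: CDB Mul1=14 // r0:16,r1:Add3,r2:4,r3:Add2,r4:14
cycle 11: CDB Add1=-4 // r0:16,r1:Add3,r2:4,r3:Add2,r4:14
cycle 12: CDB Mul2=64 // r0:16,r1:Add3,r2:4,r3:Add2,r4:14
cycle 13: CDB Add3=12 // r0:16,r1:12,r2:4,r3:Add2,r4:14

STATUS = VALUE 12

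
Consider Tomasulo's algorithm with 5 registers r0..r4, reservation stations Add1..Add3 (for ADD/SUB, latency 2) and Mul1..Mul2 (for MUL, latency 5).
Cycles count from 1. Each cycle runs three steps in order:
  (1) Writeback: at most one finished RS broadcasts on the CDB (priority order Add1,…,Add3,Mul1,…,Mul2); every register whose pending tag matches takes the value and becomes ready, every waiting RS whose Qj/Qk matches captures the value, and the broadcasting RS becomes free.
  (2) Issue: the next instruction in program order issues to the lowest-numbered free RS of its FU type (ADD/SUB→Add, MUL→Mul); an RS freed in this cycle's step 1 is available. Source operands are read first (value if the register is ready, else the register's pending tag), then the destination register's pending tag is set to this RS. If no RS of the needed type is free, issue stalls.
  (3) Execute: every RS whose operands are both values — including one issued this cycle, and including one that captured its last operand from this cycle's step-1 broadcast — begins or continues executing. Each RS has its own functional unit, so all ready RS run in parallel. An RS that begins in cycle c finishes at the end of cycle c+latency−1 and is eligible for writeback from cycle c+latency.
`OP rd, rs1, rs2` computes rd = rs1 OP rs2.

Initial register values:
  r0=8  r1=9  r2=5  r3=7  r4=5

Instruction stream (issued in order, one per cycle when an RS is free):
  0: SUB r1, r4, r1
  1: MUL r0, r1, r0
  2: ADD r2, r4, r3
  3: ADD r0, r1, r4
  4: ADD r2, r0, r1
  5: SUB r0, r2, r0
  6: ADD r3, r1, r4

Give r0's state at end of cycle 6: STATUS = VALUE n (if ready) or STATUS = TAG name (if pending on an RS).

cycle 1: issue SUB r1<-Add1 // r0:8,r1:Add1,r2:5,r3:7,r4:5
cycle 2: issue MUL r0<-Mul1 // r0:Mul1,r1:Add1,r2:5,r3:7,r4:5
cycle 3: CDB Add1=-4; issue ADD r2<-Add1 // r0:Mul1,r1:-4,r2:Add1,r3:7,r4:5
cycle 4: issue ADD r0<-Add2 // r0:Add2,r1:-4,r2:Add1,r3:7,r4:5
cycle 5: CDB Add1=12; issue ADD r2<-Add1 // r0:Add2,r1:-4,r2:Add1,r3:7,r4:5
cycle 6: CDB Add2=1; issue SUB r0<-Add2 // r0:Add2,r1:-4,r2:Add1,r3:7,r4:5

STATUS = TAG Add2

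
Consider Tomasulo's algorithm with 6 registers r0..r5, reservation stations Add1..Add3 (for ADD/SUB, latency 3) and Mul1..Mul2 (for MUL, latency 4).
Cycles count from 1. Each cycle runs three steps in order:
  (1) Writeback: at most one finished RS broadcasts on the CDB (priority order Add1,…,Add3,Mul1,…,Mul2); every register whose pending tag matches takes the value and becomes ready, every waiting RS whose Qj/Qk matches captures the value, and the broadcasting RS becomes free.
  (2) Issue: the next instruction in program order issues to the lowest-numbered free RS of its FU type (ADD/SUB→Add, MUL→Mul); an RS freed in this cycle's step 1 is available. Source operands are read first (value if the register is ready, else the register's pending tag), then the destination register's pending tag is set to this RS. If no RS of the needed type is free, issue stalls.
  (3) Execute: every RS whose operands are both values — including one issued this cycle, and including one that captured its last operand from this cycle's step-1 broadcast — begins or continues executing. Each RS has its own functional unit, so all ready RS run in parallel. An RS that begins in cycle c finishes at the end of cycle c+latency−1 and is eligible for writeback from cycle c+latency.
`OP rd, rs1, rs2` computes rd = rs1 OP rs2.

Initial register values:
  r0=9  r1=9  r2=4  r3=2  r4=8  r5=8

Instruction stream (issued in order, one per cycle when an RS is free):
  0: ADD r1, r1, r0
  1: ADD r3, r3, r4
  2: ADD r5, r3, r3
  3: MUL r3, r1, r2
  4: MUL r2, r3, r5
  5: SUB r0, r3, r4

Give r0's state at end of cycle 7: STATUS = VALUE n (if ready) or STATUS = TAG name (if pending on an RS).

STATUS = TAG Add1

cycle 1: issue ADD r1<-Add1 // r0:9,r1:Add1,r2:4,r3:2,r4:8,r5:8
cycle 2: issue ADD r3<-Add2 // r0:9,r1:Add1,r2:4,r3:Add2,r4:8,r5:8
cycle 3: issue ADD r5<-Add3 // r0:9,r1:Add1,r2:4,r3:Add2,r4:8,r5:Add3
cycle 4: CDB Add1=18; issue MUL r3<-Mul1 // r0:9,r1:18,r2:4,r3:Mul1,r4:8,r5:Add3
cycle 5: CDB Add2=10; issue MUL r2<-Mul2 // r0:9,r1:18,r2:Mul2,r3:Mul1,r4:8,r5:Add3
cycle 6: issue SUB r0<-Add1 // r0:Add1,r1:18,r2:Mul2,r3:Mul1,r4:8,r5:Add3
cycle 7: - // r0:Add1,r1:18,r2:Mul2,r3:Mul1,r4:8,r5:Add3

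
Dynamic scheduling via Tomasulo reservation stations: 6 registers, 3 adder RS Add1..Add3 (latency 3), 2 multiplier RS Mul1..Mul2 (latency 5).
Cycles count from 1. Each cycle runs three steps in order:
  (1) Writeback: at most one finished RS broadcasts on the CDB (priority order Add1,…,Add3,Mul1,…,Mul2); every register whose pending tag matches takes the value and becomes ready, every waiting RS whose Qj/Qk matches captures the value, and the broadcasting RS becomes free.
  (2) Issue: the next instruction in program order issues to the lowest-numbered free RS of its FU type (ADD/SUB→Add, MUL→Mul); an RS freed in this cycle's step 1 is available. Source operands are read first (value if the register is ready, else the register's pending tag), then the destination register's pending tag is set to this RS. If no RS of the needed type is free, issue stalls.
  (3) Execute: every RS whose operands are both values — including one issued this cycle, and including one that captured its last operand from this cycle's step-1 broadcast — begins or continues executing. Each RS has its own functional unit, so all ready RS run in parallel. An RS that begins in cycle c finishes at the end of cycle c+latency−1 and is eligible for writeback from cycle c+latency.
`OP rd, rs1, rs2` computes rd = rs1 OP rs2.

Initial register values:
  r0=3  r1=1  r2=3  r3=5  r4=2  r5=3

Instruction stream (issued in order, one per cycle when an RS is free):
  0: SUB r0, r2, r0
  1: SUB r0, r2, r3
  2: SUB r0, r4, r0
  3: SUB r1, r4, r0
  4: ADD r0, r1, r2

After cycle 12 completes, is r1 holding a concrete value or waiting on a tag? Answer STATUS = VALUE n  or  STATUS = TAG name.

STATUS = VALUE -2

  c1: issue SUB r0<-Add1  regs: r0:Add1,r1:1,r2:3,r3:5,r4:2,r5:3
  c2: issue SUB r0<-Add2  regs: r0:Add2,r1:1,r2:3,r3:5,r4:2,r5:3
  c3: issue SUB r0<-Add3  regs: r0:Add3,r1:1,r2:3,r3:5,r4:2,r5:3
  c4: CDB Add1=0; issue SUB r1<-Add1  regs: r0:Add3,r1:Add1,r2:3,r3:5,r4:2,r5:3
  c5: CDB Add2=-2; issue ADD r0<-Add2  regs: r0:Add2,r1:Add1,r2:3,r3:5,r4:2,r5:3
  c6: -  regs: r0:Add2,r1:Add1,r2:3,r3:5,r4:2,r5:3
  c7: -  regs: r0:Add2,r1:Add1,r2:3,r3:5,r4:2,r5:3
  c8: CDB Add3=4  regs: r0:Add2,r1:Add1,r2:3,r3:5,r4:2,r5:3
  c9: -  regs: r0:Add2,r1:Add1,r2:3,r3:5,r4:2,r5:3
  c10: -  regs: r0:Add2,r1:Add1,r2:3,r3:5,r4:2,r5:3
  c11: CDB Add1=-2  regs: r0:Add2,r1:-2,r2:3,r3:5,r4:2,r5:3
  c12: -  regs: r0:Add2,r1:-2,r2:3,r3:5,r4:2,r5:3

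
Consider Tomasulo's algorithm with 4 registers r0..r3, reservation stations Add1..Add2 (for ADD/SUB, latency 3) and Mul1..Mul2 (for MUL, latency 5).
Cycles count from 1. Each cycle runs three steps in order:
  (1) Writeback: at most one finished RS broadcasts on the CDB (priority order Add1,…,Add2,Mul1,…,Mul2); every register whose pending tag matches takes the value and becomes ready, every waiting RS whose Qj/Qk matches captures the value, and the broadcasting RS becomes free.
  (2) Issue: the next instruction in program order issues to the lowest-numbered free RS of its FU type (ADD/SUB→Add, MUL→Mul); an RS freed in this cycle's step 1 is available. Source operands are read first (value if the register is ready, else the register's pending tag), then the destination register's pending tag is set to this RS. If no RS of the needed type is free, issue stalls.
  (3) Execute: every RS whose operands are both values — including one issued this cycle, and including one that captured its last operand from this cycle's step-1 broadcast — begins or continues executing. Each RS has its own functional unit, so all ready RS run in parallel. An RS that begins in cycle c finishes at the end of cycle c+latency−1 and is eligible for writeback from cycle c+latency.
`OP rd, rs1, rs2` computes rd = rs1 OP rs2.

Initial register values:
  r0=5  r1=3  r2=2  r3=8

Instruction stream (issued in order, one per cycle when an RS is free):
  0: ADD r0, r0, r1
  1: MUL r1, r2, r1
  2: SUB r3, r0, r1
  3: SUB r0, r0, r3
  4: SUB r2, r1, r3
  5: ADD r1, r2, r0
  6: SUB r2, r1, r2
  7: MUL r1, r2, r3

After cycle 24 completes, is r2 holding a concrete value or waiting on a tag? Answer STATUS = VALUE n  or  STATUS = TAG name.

cycle 1: issue ADD r0<-Add1 // r0:Add1,r1:3,r2:2,r3:8
cycle 2: issue MUL r1<-Mul1 // r0:Add1,r1:Mul1,r2:2,r3:8
cycle 3: issue SUB r3<-Add2 // r0:Add1,r1:Mul1,r2:2,r3:Add2
cycle 4: CDB Add1=8; issue SUB r0<-Add1 // r0:Add1,r1:Mul1,r2:2,r3:Add2
cycle 5: stall // r0:Add1,r1:Mul1,r2:2,r3:Add2
cycle 6: stall // r0:Add1,r1:Mul1,r2:2,r3:Add2
cycle 7: CDB Mul1=6; stall // r0:Add1,r1:6,r2:2,r3:Add2
cycle 8: stall // r0:Add1,r1:6,r2:2,r3:Add2
cycle 9: stall // r0:Add1,r1:6,r2:2,r3:Add2
cycle 10: CDB Add2=2; issue SUB r2<-Add2 // r0:Add1,r1:6,r2:Add2,r3:2
cycle 11: stall // r0:Add1,r1:6,r2:Add2,r3:2
cycle 12: stall // r0:Add1,r1:6,r2:Add2,r3:2
cycle 13: CDB Add1=6; issue ADD r1<-Add1 // r0:6,r1:Add1,r2:Add2,r3:2
cycle 14: CDB Add2=4; issue SUB r2<-Add2 // r0:6,r1:Add1,r2:Add2,r3:2
cycle 15: issue MUL r1<-Mul1 // r0:6,r1:Mul1,r2:Add2,r3:2
cycle 16: - // r0:6,r1:Mul1,r2:Add2,r3:2
cycle 17: CDB Add1=10 // r0:6,r1:Mul1,r2:Add2,r3:2
cycle 18: - // r0:6,r1:Mul1,r2:Add2,r3:2
cycle 19: - // r0:6,r1:Mul1,r2:Add2,r3:2
cycle 20: CDB Add2=6 // r0:6,r1:Mul1,r2:6,r3:2
cycle 21: - // r0:6,r1:Mul1,r2:6,r3:2
cycle 22: - // r0:6,r1:Mul1,r2:6,r3:2
cycle 23: - // r0:6,r1:Mul1,r2:6,r3:2
cycle 24: - // r0:6,r1:Mul1,r2:6,r3:2

STATUS = VALUE 6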